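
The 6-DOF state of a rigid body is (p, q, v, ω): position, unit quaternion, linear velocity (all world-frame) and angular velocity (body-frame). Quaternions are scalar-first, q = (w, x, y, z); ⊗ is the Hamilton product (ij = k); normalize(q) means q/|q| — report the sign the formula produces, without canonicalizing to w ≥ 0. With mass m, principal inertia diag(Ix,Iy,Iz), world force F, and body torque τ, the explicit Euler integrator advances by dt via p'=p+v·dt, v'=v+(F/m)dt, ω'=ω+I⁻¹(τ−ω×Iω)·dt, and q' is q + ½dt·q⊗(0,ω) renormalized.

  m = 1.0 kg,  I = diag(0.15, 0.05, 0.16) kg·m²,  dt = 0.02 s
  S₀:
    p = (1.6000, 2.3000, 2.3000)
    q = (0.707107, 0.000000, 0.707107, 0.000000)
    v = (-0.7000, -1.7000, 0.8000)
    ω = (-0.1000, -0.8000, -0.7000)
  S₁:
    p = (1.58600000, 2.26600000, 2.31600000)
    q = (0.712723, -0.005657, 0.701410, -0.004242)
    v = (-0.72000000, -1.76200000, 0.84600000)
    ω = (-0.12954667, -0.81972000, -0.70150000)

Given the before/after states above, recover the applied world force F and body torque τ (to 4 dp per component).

F = (-1.0000, -3.1000, 2.3000)
τ = (-0.1600, -0.0500, -0.0200)

velocity change Δv = (-0.02000000, -0.06200000, 0.04600000)
m·(v₁−v₀)/dt = (-1.0000, -3.1000, 2.3000)
Δω = ω₁−ω₀ = (-0.02954667, -0.01972000, -0.00150000)
gyro term ω₀×Iω₀ = (0.0616, -0.0007, -0.0080)
applied torque τ = (-0.1600, -0.0500, -0.0200)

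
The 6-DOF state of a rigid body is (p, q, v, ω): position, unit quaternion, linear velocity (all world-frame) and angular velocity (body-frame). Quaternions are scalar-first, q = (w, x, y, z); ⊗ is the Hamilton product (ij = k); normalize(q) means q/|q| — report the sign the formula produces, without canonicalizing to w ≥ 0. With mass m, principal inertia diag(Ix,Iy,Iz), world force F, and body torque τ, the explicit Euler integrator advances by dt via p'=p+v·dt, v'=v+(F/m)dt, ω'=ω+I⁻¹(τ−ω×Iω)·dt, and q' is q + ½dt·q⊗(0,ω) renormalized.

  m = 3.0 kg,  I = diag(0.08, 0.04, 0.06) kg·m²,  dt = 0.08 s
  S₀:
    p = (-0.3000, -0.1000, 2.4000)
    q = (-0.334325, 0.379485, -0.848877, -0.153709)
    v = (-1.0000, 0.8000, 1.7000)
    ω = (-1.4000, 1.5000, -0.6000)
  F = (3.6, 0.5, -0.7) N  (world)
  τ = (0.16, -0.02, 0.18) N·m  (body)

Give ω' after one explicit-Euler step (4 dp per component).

ω' = (-1.2220, 1.4264, -0.4720)

α = I⁻¹(τ − ω×Iω) = (2.2250, -0.9200, 1.6000)
ω + α·dt = (-1.2220, 1.4264, -0.4720)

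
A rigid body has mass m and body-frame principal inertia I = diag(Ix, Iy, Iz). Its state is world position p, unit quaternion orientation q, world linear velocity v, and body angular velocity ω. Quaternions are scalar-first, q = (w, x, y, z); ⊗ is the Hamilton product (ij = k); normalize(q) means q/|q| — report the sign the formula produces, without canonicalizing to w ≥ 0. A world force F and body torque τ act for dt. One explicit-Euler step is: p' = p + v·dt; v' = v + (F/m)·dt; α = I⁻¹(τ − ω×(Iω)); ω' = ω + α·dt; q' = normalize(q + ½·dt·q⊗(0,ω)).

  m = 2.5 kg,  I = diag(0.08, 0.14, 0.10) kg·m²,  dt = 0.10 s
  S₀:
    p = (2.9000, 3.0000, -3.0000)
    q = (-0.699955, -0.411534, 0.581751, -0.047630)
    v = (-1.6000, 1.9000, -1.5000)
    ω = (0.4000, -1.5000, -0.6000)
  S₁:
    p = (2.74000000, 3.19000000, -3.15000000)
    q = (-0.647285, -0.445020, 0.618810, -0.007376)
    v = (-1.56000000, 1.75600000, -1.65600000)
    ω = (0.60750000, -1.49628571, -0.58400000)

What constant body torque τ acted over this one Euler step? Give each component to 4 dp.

τ = (0.1300, 0.0100, -0.0200)

Δω = ω₁−ω₀ = (0.20750000, 0.00371429, 0.01600000)
applied torque τ = (0.1300, 0.0100, -0.0200)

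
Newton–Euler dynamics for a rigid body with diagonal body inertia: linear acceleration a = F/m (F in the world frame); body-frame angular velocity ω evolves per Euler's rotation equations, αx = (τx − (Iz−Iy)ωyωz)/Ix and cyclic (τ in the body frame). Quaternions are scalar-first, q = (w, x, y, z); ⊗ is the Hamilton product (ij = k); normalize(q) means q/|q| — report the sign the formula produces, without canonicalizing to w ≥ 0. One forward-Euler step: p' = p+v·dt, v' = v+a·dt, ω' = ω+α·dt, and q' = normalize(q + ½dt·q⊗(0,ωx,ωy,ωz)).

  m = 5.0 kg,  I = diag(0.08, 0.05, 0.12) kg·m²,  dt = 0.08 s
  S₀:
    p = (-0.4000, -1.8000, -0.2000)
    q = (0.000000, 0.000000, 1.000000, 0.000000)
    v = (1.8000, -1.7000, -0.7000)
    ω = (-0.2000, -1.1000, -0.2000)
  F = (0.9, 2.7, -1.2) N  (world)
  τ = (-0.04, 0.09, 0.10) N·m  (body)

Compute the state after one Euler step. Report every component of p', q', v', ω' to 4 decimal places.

p' = (-0.2560, -1.9360, -0.2560)
q' = (0.0440, -0.0080, 0.9990, 0.0080)
v' = (1.8144, -1.6568, -0.7192)
ω' = (-0.2554, -0.9534, -0.1289)

new position p' = (-0.2560, -1.9360, -0.2560)
v' = v + a·dt = (1.8144, -1.6568, -0.7192)
gyro term ω×Iω = (0.0154, -0.0016, -0.0066)
α = I⁻¹(τ − ω×Iω) = (-0.6925, 1.8320, 0.8883)
ω + α·dt = (-0.2554, -0.9534, -0.1289)
2q̇ = q⊗(0,ω) = (1.1000000, -0.2000000, 0.0000000, 0.2000000)
updated quaternion q' = (0.0440, -0.0080, 0.9990, 0.0080)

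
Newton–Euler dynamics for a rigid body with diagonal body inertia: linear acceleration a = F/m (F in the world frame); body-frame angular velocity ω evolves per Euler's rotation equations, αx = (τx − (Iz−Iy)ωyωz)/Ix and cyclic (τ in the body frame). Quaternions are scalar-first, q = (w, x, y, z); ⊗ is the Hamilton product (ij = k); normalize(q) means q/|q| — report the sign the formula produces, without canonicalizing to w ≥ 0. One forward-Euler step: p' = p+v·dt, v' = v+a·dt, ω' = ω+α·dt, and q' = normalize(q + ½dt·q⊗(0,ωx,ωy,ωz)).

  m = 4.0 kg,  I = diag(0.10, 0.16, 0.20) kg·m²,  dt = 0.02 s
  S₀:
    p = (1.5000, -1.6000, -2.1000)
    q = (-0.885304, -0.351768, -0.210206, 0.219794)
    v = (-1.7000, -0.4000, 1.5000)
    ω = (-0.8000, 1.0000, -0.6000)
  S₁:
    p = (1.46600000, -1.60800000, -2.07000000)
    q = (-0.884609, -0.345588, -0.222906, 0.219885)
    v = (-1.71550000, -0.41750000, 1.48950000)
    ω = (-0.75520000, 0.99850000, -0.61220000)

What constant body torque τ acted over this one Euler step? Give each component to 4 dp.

τ = (0.2000, -0.0600, -0.1700)

ω₁ − ω₀ = (0.04480000, -0.00150000, -0.01220000)
precession coupling = (-0.0240, -0.0480, -0.0480)
I·α + gyro = (0.2000, -0.0600, -0.1700)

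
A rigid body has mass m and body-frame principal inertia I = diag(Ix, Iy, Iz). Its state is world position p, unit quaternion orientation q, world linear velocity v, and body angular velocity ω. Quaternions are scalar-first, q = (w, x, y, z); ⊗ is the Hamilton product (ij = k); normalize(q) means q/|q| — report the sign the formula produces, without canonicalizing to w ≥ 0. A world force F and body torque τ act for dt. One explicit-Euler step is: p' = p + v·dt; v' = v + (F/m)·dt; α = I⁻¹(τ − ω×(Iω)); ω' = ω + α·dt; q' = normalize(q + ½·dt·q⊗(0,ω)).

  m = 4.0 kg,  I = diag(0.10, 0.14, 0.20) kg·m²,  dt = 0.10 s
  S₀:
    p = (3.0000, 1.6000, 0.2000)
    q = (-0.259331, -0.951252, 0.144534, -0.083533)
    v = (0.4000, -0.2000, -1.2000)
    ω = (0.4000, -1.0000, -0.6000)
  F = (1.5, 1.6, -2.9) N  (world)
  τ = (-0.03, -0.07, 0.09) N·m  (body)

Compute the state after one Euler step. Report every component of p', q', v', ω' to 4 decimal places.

p' = (3.0400, 1.5800, 0.0800)
q' = (-0.2351, -0.9631, 0.1271, -0.0310)
v' = (0.4375, -0.1600, -1.2725)
ω' = (0.3340, -1.0671, -0.5470)

a = F/m = (0.3750, 0.4000, -0.7250)
new position p' = (3.0400, 1.5800, 0.0800)
v + (F/m)dt = (0.4375, -0.1600, -1.2725)
gyro term ω×Iω = (0.0360, 0.0240, -0.0160)
(τ − ω×Iω)/I = (-0.6600, -0.6714, 0.5300)
ω + α·dt = (0.3340, -1.0671, -0.5470)
2q̇ = q⊗(0,ω) = (0.4749150, -0.2739858, -0.3448334, 1.0490370)
updated quaternion q' = (-0.2351, -0.9631, 0.1271, -0.0310)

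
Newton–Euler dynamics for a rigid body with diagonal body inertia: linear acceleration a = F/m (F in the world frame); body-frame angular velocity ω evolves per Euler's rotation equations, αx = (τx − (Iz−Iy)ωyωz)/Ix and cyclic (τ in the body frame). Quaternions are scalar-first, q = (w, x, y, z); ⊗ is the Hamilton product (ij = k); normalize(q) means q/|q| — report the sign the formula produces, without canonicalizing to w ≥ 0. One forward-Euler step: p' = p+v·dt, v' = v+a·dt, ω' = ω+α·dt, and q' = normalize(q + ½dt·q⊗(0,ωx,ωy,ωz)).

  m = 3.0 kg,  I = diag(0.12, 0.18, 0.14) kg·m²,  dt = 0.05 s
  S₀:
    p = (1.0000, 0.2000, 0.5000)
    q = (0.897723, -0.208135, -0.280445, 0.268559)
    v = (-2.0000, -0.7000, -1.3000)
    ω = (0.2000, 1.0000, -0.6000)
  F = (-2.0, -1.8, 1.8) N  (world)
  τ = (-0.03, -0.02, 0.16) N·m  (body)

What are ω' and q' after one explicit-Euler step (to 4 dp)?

ω' = (0.1775, 0.9938, -0.5471)
q' = (0.9094, -0.2061, -0.2597, 0.2512)

α = I⁻¹(τ − ω×Iω) = (-0.4500, -0.1244, 1.0571)
new body rate ω' = (0.1775, 0.9938, -0.5471)
Hamilton product q⊗(0,ω) = (0.4832074, 0.0792526, 0.8265538, -0.6906798)
q + ½dt·q⊗(0,ω), renormalized = (0.9094, -0.2061, -0.2597, 0.2512)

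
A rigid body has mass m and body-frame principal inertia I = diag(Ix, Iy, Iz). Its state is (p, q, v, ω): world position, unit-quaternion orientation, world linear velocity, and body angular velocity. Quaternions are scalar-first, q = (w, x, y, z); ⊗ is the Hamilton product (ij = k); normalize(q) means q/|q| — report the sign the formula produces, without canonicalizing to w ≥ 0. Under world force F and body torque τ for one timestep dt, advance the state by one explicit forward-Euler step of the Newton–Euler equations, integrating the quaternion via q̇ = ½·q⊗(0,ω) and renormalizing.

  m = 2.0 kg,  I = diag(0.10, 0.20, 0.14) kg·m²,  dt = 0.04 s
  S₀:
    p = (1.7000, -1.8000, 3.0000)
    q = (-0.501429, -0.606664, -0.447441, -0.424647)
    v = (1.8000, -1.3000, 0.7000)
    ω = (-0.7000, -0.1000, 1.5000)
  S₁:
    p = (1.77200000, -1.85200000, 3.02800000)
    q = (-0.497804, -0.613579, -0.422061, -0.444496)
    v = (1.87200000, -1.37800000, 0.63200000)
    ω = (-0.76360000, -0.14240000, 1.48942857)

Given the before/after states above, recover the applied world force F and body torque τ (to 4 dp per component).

F = (3.6000, -3.9000, -3.4000)
τ = (-0.1500, -0.1700, -0.0300)

ω₁ − ω₀ = (-0.06360000, -0.04240000, -0.01057143)
I·α + gyro = (-0.1500, -0.1700, -0.0300)
v₁ − v₀ = (0.07200000, -0.07800000, -0.06800000)
m·(v₁−v₀)/dt = (3.6000, -3.9000, -3.4000)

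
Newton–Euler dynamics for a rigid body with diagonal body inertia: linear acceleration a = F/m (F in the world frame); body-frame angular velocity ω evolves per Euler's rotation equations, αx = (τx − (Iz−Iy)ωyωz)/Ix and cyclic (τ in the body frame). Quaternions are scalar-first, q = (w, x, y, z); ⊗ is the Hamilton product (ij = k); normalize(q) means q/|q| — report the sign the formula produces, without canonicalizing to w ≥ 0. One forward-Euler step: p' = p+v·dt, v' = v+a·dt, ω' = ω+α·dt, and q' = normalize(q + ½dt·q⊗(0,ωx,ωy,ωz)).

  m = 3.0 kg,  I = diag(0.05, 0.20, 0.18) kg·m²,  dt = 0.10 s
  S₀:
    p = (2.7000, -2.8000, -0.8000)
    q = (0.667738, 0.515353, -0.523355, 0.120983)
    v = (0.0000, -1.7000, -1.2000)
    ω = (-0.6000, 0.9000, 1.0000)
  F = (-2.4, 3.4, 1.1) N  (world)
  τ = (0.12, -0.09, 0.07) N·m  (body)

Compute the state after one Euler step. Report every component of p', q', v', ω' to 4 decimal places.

p' = (2.7000, -2.9700, -0.9200)
q' = (0.6988, 0.4625, -0.5213, 0.1614)
v' = (-0.0800, -1.5867, -1.1633)
ω' = (-0.3240, 0.8160, 1.0839)

p' = p + v·dt = (2.7000, -2.9700, -0.9200)
new velocity v' = (-0.0800, -1.5867, -1.1633)
(τ − ω×Iω)/I = (2.7600, -0.8400, 0.8389)
new body rate ω' = (-0.3240, 0.8160, 1.0839)
Hamilton product q⊗(0,ω) = (0.6592483, -1.0328825, 0.0130214, 0.8175427)
q' = normalize(q + ½dt·q⊗(0,ω)) = (0.6988, 0.4625, -0.5213, 0.1614)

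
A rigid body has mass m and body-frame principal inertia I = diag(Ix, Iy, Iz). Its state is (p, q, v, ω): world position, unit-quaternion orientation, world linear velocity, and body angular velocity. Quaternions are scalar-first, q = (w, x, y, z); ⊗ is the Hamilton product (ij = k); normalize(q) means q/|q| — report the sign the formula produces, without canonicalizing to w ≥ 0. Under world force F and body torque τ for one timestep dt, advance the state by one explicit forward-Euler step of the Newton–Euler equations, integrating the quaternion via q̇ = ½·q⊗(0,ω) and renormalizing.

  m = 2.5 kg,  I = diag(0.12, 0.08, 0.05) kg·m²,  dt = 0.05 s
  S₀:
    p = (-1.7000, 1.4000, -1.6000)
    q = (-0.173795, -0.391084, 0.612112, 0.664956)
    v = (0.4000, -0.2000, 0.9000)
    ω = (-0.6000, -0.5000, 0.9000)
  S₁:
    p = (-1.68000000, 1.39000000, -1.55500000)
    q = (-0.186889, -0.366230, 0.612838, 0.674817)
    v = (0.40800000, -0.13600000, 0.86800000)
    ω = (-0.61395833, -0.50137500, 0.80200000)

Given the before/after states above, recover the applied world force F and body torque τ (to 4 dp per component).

v₁ − v₀ = (0.00800000, 0.06400000, -0.03200000)
F = m·Δv/dt = (0.4000, 3.2000, -1.6000)
ω₁ − ω₀ = (-0.01395833, -0.00137500, -0.09800000)
τ = I·(Δω/dt) + ω₀×(Iω₀) = (-0.0200, -0.0400, -0.1100)

F = (0.4000, 3.2000, -1.6000)
τ = (-0.0200, -0.0400, -0.1100)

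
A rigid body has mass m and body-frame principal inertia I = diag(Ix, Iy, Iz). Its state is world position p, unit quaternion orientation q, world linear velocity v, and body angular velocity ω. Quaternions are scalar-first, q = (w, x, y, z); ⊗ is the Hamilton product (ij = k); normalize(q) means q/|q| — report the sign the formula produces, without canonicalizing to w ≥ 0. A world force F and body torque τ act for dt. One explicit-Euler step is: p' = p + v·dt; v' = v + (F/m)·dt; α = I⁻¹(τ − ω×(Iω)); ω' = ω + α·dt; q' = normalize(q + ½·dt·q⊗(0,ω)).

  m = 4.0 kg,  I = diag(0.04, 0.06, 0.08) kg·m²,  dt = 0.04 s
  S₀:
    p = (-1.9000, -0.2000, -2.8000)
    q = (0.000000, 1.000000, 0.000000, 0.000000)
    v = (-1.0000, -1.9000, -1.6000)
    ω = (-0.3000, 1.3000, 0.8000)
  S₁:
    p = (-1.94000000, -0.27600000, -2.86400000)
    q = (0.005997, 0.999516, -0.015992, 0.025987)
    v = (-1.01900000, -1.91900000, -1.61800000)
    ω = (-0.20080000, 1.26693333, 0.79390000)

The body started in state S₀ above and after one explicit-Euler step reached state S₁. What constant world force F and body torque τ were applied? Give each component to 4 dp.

F = (-1.9000, -1.9000, -1.8000)
τ = (0.1200, -0.0400, -0.0200)

v₁ − v₀ = (-0.01900000, -0.01900000, -0.01800000)
F = m·Δv/dt = (-1.9000, -1.9000, -1.8000)
Δω = ω₁−ω₀ = (0.09920000, -0.03306667, -0.00610000)
applied torque τ = (0.1200, -0.0400, -0.0200)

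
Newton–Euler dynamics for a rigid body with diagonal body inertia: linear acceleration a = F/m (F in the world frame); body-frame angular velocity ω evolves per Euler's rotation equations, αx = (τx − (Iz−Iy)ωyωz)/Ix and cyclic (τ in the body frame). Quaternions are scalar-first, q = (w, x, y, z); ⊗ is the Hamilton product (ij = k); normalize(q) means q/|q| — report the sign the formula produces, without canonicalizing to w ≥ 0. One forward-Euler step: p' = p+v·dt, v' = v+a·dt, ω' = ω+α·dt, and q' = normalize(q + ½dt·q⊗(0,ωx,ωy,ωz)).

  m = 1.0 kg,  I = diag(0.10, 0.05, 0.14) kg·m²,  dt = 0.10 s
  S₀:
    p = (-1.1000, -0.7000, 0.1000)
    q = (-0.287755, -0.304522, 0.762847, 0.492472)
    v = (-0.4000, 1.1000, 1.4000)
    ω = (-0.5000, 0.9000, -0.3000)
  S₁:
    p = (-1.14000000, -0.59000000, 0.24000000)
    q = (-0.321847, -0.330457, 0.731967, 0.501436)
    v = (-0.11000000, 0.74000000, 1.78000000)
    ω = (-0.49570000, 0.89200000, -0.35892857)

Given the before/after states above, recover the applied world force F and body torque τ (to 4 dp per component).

F = (2.9000, -3.6000, 3.8000)
τ = (-0.0200, -0.0100, -0.0600)

ω₁ − ω₀ = (0.00430000, -0.00800000, -0.05892857)
τ = I·(Δω/dt) + ω₀×(Iω₀) = (-0.0200, -0.0100, -0.0600)
v₁ − v₀ = (0.29000000, -0.36000000, 0.38000000)
m·(v₁−v₀)/dt = (2.9000, -3.6000, 3.8000)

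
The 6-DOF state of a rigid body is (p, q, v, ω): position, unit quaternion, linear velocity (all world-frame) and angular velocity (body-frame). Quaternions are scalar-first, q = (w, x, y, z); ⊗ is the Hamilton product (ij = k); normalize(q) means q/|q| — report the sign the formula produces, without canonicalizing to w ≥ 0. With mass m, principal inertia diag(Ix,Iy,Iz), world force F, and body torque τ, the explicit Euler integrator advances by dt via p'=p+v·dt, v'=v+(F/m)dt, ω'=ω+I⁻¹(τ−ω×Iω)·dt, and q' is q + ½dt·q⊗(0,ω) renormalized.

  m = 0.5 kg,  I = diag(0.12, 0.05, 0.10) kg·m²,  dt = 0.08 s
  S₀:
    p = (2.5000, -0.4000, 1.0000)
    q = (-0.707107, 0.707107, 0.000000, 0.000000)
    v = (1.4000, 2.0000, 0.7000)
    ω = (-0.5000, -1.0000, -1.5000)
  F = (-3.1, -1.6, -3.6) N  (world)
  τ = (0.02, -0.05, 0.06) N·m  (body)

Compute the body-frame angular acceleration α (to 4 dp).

α = (-0.4583, -1.3000, 0.9500)

ω×(Iω) gyroscopic = (0.0750, 0.0150, -0.0350)
α = I⁻¹(τ − ω×Iω) = (-0.4583, -1.3000, 0.9500)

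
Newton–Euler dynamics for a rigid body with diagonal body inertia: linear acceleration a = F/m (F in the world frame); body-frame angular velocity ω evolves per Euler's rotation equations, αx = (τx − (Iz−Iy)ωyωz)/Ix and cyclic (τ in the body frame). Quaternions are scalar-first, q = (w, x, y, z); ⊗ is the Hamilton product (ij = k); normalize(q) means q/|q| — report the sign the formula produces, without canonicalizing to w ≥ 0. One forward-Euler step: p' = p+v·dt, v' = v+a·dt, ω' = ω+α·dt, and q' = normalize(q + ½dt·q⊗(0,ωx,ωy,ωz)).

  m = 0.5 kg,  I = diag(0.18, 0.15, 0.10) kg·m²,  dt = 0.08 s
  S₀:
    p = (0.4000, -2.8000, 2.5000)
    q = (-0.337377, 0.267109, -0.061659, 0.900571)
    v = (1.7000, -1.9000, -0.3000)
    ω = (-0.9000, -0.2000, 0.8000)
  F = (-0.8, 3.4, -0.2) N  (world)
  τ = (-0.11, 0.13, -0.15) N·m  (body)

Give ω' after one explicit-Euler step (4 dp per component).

ω' = (-0.9524, -0.0999, 0.6843)

α = I⁻¹(τ − ω×Iω) = (-0.6556, 1.2507, -1.4460)
ω' = ω + α·dt = (-0.9524, -0.0999, 0.6843)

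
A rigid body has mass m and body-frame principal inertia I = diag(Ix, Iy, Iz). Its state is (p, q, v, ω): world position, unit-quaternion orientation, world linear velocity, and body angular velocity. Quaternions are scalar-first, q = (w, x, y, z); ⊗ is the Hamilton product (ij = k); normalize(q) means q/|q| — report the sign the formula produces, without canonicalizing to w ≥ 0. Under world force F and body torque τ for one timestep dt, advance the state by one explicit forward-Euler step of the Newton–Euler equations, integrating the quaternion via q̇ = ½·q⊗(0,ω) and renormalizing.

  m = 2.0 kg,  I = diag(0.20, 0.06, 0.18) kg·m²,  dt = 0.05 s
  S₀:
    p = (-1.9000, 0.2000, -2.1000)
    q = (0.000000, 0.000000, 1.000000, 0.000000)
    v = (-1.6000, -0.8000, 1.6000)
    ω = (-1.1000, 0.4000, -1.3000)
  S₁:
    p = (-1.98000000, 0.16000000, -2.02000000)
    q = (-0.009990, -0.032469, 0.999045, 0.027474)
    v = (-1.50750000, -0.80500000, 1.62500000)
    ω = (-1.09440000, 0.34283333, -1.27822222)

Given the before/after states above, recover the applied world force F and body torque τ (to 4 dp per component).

velocity change Δv = (0.09250000, -0.00500000, 0.02500000)
applied force F = (3.7000, -0.2000, 1.0000)
ω₁ − ω₀ = (0.00560000, -0.05716667, 0.02177778)
precession coupling = (-0.0624, 0.0286, 0.0616)
applied torque τ = (-0.0400, -0.0400, 0.1400)

F = (3.7000, -0.2000, 1.0000)
τ = (-0.0400, -0.0400, 0.1400)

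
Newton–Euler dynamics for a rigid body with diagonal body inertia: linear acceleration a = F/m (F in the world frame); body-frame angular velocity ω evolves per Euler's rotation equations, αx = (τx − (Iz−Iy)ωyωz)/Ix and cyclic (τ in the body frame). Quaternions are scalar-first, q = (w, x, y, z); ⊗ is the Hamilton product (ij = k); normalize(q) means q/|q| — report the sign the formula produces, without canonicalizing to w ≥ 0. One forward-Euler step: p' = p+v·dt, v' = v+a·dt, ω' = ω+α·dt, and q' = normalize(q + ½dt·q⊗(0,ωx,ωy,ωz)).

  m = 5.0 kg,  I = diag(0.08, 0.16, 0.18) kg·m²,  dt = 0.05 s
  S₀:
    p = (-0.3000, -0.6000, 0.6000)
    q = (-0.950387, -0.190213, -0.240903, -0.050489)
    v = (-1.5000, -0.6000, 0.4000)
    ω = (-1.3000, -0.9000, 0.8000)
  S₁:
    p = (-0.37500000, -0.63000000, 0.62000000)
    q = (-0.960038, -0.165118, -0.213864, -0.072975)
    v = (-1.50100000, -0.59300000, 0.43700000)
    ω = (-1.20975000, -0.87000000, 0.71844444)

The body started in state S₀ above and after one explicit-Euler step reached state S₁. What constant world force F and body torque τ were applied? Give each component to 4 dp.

Δω = ω₁−ω₀ = (0.09025000, 0.03000000, -0.08155556)
τ = I·(Δω/dt) + ω₀×(Iω₀) = (0.1300, 0.2000, -0.2000)
v₁ − v₀ = (-0.00100000, 0.00700000, 0.03700000)
applied force F = (-0.1000, 0.7000, 3.7000)

F = (-0.1000, 0.7000, 3.7000)
τ = (0.1300, 0.2000, -0.2000)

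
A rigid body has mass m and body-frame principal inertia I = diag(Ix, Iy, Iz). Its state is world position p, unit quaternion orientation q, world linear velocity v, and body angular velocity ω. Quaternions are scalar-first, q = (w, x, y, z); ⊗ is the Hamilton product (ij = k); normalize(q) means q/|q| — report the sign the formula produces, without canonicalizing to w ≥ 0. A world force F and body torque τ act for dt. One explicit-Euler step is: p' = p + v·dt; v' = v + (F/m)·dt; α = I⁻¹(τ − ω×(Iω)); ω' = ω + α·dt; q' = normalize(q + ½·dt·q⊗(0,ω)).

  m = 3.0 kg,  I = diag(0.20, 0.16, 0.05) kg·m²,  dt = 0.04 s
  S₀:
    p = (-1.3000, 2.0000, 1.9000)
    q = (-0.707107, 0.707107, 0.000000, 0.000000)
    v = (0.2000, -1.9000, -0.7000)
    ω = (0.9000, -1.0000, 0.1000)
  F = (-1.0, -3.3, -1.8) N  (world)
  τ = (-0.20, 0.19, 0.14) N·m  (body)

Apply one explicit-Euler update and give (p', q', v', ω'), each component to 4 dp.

p' = (-1.2920, 1.9240, 1.8720)
q' = (-0.7196, 0.6941, 0.0127, -0.0156)
v' = (0.1867, -1.9440, -0.7240)
ω' = (0.8578, -0.9559, 0.1832)

p' = p + v·dt = (-1.2920, 1.9240, 1.8720)
v + (F/m)dt = (0.1867, -1.9440, -0.7240)
angular accel α = (-1.0550, 1.1031, 2.0800)
new body rate ω' = (0.8578, -0.9559, 0.1832)
2q̇ = q⊗(0,ω) = (-0.6363963, -0.6363963, 0.6363963, -0.7778177)
q + ½dt·q⊗(0,ω), renormalized = (-0.7196, 0.6941, 0.0127, -0.0156)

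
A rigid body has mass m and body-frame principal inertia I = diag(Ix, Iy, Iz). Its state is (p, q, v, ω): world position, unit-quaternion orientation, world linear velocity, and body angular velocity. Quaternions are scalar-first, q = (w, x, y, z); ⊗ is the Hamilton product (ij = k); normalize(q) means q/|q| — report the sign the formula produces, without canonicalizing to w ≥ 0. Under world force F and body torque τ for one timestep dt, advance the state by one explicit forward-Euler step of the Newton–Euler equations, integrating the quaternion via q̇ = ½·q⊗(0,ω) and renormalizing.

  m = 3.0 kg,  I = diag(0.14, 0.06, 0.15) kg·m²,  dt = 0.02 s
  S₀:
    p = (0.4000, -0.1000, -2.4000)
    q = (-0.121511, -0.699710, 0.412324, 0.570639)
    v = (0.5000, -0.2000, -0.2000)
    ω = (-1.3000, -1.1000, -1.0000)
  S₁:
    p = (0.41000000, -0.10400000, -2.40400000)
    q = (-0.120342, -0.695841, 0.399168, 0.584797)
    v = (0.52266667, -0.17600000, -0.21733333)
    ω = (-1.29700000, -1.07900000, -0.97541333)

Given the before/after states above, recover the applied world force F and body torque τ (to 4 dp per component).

velocity change Δv = (0.02266667, 0.02400000, -0.01733333)
applied force F = (3.4000, 3.6000, -2.6000)
Δω = ω₁−ω₀ = (0.00300000, 0.02100000, 0.02458667)
gyro term ω₀×Iω₀ = (0.0990, -0.0130, -0.1144)
I·α + gyro = (0.1200, 0.0500, 0.0700)

F = (3.4000, 3.6000, -2.6000)
τ = (0.1200, 0.0500, 0.0700)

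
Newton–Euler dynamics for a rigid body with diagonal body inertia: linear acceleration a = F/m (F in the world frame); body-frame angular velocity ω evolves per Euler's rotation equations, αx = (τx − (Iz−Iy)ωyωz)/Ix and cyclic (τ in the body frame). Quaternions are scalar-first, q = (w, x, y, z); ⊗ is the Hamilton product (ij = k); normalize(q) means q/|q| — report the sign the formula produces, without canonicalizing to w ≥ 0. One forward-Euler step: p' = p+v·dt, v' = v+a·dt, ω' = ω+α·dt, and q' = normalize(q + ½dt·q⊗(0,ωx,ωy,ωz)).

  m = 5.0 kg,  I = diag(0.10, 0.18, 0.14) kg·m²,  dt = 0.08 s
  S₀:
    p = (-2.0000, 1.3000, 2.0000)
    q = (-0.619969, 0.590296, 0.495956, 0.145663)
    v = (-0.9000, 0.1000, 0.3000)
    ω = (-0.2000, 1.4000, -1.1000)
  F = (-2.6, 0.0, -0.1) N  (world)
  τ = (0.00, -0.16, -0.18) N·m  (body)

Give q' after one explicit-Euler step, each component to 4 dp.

Hamilton product q⊗(0,ω) = (-0.4160499, -0.6254860, -0.2477636, 1.6075715)
q + ½dt·q⊗(0,ω), renormalized = (-0.6350, 0.5638, 0.4848, 0.2094)

q' = (-0.6350, 0.5638, 0.4848, 0.2094)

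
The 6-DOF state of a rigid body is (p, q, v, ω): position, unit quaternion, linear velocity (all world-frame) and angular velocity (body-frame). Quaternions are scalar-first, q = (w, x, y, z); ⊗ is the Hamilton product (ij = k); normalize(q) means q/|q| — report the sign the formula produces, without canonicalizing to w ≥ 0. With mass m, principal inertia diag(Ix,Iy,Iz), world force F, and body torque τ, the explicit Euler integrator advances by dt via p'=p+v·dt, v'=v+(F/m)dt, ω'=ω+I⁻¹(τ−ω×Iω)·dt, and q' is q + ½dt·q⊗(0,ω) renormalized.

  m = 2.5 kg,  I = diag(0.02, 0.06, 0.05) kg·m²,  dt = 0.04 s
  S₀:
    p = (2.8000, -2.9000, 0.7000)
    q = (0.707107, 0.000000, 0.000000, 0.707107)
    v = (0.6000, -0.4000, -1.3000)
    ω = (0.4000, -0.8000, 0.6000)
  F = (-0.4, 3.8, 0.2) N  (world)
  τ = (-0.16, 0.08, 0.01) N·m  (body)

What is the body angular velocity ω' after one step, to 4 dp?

ω' = (0.0704, -0.7419, 0.6182)

gyro term ω×Iω = (0.0048, -0.0072, -0.0128)
(τ − ω×Iω)/I = (-8.2400, 1.4533, 0.4560)
new body rate ω' = (0.0704, -0.7419, 0.6182)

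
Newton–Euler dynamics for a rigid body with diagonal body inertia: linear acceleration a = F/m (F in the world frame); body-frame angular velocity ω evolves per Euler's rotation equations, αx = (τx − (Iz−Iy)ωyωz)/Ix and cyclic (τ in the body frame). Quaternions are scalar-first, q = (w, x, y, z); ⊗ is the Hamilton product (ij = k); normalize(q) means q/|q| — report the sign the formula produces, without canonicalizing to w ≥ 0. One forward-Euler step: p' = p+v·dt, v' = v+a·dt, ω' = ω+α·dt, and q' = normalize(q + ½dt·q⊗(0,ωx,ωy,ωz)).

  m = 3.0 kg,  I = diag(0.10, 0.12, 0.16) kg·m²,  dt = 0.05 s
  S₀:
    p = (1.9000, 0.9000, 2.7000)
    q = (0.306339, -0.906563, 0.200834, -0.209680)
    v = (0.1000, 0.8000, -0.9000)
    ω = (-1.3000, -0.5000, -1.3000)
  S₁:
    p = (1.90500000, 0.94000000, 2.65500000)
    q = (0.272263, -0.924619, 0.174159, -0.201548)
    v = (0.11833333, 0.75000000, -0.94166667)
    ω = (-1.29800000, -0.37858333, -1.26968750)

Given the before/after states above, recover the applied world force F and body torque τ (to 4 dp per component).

rate change Δω = (0.00200000, 0.12141667, 0.03031250)
precession coupling = (0.0260, -0.1014, 0.0130)
τ = I·(Δω/dt) + ω₀×(Iω₀) = (0.0300, 0.1900, 0.1100)
velocity change Δv = (0.01833333, -0.05000000, -0.04166667)
F = m·Δv/dt = (1.1000, -3.0000, -2.5000)

F = (1.1000, -3.0000, -2.5000)
τ = (0.0300, 0.1900, 0.1100)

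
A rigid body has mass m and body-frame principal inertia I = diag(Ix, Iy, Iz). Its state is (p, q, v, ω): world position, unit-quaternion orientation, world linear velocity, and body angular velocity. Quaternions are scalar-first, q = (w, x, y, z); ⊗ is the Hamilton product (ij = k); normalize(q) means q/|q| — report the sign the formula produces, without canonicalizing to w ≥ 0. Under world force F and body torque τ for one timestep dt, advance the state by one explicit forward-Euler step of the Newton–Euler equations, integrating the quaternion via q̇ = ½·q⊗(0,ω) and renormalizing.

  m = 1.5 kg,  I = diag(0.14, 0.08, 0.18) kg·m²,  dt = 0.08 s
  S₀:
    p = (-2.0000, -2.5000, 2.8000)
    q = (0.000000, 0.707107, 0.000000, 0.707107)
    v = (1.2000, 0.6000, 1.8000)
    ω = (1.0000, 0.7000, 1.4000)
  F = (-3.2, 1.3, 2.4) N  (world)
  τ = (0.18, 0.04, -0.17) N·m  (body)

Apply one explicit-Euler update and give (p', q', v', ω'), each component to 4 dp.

p' = (-1.9040, -2.4520, 2.9440)
q' = (-0.0677, 0.6854, -0.0113, 0.7249)
v' = (1.0293, 0.6693, 1.9280)
ω' = (1.0469, 0.7960, 1.3431)

a = (-2.1333, 0.8667, 1.6000)
p' = p + v·dt = (-1.9040, -2.4520, 2.9440)
v' = v + a·dt = (1.0293, 0.6693, 1.9280)
angular accel α = (0.5857, 1.2000, -0.7111)
ω + α·dt = (1.0469, 0.7960, 1.3431)
2q̇ = q⊗(0,ω) = (-1.6970568, -0.4949749, -0.2828428, 0.4949749)
q + ½dt·q⊗(0,ω), renormalized = (-0.0677, 0.6854, -0.0113, 0.7249)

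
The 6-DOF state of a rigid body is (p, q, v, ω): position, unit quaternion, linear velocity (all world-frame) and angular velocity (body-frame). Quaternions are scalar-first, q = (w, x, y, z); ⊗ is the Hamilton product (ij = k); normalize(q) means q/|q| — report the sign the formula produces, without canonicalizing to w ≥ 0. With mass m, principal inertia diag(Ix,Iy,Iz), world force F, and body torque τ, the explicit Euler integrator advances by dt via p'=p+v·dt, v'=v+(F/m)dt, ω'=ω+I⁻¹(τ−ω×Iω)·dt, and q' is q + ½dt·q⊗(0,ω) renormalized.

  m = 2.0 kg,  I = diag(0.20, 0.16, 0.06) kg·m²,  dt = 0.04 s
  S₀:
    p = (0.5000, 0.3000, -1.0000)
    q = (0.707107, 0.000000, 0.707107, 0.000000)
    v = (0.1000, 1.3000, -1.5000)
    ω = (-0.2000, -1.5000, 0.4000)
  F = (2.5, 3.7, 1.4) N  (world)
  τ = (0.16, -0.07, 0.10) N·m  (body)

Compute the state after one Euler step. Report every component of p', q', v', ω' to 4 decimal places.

p' = (0.5040, 0.3520, -1.0600)
q' = (0.7280, 0.0028, 0.6856, 0.0085)
v' = (0.1500, 1.3740, -1.4720)
ω' = (-0.1800, -1.5147, 0.4747)

a = (1.2500, 1.8500, 0.7000)
p + v·dt = (0.5040, 0.3520, -1.0600)
new velocity v' = (0.1500, 1.3740, -1.4720)
angular accel α = (0.5000, -0.3675, 1.8667)
new body rate ω' = (-0.1800, -1.5147, 0.4747)
q⊗(0,ω) = (1.0606605, 0.1414214, -1.0606605, 0.4242642)
q + ½dt·q⊗(0,ω), renormalized = (0.7280, 0.0028, 0.6856, 0.0085)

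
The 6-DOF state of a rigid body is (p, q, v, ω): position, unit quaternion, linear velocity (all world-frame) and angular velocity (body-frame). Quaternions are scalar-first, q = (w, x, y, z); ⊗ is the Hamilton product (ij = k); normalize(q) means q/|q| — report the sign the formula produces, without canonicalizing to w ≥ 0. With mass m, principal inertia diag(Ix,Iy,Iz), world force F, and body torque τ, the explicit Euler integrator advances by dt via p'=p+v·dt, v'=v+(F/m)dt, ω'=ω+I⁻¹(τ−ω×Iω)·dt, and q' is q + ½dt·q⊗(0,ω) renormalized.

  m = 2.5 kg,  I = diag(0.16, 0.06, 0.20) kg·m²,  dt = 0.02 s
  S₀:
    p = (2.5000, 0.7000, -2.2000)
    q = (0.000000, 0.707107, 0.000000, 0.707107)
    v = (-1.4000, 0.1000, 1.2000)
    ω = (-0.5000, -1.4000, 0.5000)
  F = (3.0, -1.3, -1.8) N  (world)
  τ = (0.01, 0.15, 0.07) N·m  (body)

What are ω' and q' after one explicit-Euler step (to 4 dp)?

ω' = (-0.4865, -1.3533, 0.5140)
q' = (0.0000, 0.7169, -0.0071, 0.6971)

gyro term ω×Iω = (-0.0980, 0.0100, -0.0700)
(τ − ω×Iω)/I = (0.6750, 2.3333, 0.7000)
ω' = ω + α·dt = (-0.4865, -1.3533, 0.5140)
q⊗(0,ω) = (0.0000000, 0.9899498, -0.7071070, -0.9899498)
q' = normalize(q + ½dt·q⊗(0,ω)) = (0.0000, 0.7169, -0.0071, 0.6971)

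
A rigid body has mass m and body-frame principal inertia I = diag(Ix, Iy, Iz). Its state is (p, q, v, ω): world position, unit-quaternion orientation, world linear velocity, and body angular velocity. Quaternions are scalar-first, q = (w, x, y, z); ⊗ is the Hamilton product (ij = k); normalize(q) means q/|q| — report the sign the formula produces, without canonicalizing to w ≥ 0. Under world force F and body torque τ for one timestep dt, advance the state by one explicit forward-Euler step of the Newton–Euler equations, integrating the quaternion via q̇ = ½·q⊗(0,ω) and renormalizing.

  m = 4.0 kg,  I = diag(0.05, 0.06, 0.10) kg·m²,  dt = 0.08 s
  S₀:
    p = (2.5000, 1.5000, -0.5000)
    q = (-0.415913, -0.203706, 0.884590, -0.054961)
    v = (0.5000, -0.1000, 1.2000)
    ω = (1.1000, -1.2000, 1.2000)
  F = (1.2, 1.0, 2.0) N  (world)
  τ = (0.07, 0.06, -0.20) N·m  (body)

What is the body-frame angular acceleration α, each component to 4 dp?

α = (2.5520, 2.1000, -1.8680)

ω×(Iω) gyroscopic = (-0.0576, -0.0660, -0.0132)
α = I⁻¹(τ − ω×Iω) = (2.5520, 2.1000, -1.8680)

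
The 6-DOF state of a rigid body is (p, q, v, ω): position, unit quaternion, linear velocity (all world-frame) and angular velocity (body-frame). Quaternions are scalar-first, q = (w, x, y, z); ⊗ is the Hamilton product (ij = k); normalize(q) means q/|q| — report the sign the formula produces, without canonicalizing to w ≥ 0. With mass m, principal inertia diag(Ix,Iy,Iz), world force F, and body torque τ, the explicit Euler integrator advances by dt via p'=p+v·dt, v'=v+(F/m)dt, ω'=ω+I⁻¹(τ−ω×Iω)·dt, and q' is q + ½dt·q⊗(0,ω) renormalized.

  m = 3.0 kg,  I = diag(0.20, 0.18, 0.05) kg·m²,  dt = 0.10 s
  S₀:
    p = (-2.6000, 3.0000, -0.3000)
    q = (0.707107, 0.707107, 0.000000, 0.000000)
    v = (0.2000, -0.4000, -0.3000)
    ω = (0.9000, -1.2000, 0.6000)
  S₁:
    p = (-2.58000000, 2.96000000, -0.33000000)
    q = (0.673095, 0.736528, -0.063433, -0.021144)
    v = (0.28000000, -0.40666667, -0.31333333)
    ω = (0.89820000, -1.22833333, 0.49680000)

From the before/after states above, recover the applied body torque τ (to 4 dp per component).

τ = (0.0900, 0.0300, -0.0300)

rate change Δω = (-0.00180000, -0.02833333, -0.10320000)
precession coupling = (0.0936, 0.0810, 0.0216)
τ = I·(Δω/dt) + ω₀×(Iω₀) = (0.0900, 0.0300, -0.0300)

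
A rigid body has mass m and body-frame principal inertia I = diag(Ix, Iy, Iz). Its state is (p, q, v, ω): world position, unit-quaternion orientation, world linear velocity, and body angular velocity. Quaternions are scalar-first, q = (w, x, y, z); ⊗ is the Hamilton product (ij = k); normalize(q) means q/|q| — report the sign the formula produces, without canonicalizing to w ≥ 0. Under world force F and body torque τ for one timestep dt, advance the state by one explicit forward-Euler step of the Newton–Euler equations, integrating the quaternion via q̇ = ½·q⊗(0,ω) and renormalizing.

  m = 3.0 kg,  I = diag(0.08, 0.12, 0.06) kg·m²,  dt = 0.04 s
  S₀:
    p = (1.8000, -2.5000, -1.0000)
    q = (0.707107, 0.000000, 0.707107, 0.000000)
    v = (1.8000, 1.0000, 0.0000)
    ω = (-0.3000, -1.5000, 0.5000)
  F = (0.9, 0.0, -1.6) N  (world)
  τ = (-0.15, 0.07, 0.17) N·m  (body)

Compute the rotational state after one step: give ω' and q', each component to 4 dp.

ω' = (-0.3975, -1.4757, 0.6013)
q' = (0.7279, 0.0028, 0.6855, 0.0113)

α = I⁻¹(τ − ω×Iω) = (-2.4375, 0.6083, 2.5333)
ω + α·dt = (-0.3975, -1.4757, 0.6013)
q⊗(0,ω) = (1.0606605, 0.1414214, -1.0606605, 0.5656856)
q' = normalize(q + ½dt·q⊗(0,ω)) = (0.7279, 0.0028, 0.6855, 0.0113)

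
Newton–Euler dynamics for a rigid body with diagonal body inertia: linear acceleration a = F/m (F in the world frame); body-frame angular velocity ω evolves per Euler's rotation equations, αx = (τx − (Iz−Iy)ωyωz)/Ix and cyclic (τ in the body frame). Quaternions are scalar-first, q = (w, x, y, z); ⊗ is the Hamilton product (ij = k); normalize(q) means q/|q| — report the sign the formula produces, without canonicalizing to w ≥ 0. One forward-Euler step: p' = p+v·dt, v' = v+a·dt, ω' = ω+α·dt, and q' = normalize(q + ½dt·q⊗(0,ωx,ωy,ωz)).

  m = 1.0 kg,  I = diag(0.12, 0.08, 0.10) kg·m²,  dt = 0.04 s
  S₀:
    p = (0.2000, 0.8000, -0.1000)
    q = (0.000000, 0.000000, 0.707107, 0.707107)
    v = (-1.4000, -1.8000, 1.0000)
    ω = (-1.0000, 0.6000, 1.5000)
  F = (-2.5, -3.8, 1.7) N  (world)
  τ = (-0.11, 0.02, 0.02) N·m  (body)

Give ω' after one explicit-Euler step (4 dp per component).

ω' = (-1.0427, 0.6250, 1.4984)

ω×(Iω) gyroscopic = (0.0180, -0.0300, 0.0240)
α = I⁻¹(τ − ω×Iω) = (-1.0667, 0.6250, -0.0400)
ω' = ω + α·dt = (-1.0427, 0.6250, 1.4984)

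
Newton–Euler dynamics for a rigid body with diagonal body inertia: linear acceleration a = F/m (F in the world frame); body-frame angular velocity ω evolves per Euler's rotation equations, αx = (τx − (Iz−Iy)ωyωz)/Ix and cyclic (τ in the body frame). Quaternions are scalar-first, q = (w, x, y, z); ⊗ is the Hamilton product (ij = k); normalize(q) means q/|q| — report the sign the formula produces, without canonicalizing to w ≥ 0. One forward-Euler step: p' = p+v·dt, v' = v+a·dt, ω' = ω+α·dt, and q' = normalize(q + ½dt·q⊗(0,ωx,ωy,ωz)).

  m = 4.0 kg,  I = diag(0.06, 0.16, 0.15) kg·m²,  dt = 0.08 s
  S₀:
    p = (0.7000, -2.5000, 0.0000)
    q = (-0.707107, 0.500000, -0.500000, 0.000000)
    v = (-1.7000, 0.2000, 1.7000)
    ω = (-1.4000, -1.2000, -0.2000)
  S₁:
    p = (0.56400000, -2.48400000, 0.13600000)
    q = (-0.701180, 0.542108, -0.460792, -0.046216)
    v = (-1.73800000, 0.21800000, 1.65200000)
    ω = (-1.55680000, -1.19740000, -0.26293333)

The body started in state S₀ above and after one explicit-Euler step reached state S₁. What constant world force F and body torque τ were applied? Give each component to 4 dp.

v₁ − v₀ = (-0.03800000, 0.01800000, -0.04800000)
F = m·Δv/dt = (-1.9000, 0.9000, -2.4000)
rate change Δω = (-0.15680000, 0.00260000, -0.06293333)
gyro term ω₀×Iω₀ = (-0.0024, -0.0252, 0.1680)
I·α + gyro = (-0.1200, -0.0200, 0.0500)

F = (-1.9000, 0.9000, -2.4000)
τ = (-0.1200, -0.0200, 0.0500)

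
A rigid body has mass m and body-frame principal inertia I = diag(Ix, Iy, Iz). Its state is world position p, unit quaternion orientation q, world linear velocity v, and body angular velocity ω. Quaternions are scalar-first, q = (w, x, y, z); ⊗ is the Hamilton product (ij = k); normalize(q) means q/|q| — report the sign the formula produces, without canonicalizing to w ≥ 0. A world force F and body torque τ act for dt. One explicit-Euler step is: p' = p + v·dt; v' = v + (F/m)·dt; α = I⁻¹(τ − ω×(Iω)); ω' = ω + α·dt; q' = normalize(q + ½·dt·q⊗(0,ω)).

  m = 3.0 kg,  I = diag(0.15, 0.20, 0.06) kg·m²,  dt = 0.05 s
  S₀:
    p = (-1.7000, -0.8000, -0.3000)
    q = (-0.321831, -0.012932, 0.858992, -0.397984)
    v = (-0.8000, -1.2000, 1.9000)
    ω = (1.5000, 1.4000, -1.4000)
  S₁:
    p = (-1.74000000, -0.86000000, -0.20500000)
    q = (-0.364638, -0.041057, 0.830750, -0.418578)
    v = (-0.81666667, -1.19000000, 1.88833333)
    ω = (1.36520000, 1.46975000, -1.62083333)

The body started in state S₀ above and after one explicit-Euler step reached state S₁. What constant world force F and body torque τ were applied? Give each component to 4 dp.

velocity change Δv = (-0.01666667, 0.01000000, -0.01166667)
F = m·Δv/dt = (-1.0000, 0.6000, -0.7000)
rate change Δω = (-0.13480000, 0.06975000, -0.22083333)
τ = I·(Δω/dt) + ω₀×(Iω₀) = (-0.1300, 0.0900, -0.1600)

F = (-1.0000, 0.6000, -0.7000)
τ = (-0.1300, 0.0900, -0.1600)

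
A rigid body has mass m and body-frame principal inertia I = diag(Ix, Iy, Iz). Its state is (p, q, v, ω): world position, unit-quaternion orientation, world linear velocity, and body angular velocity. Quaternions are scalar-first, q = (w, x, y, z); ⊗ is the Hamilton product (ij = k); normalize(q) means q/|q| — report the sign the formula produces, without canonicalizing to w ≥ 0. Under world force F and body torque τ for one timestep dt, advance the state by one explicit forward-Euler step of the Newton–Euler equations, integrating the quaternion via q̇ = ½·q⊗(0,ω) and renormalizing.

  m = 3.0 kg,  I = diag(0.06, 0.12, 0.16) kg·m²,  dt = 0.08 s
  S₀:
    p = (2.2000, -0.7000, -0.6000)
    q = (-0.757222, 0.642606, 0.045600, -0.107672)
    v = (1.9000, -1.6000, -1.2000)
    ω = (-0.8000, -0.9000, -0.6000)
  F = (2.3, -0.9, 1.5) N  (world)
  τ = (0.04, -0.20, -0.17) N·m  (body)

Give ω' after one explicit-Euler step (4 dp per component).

ω' = (-0.7755, -1.0013, -0.7066)

ω×(Iω) gyroscopic = (0.0216, -0.0480, 0.0432)
(τ − ω×Iω)/I = (0.3067, -1.2667, -1.3325)
ω + α·dt = (-0.7755, -1.0013, -0.7066)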